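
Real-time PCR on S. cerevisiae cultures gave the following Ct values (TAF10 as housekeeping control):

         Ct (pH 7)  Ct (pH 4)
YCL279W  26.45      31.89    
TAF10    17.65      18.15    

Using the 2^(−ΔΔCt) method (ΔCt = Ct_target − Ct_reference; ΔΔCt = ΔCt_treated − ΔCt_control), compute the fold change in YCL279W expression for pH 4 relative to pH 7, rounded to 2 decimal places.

0.03

ΔCt(pH 7) = 26.450 − 17.650 = 8.800
ΔCt(pH 4) = 31.890 − 18.150 = 13.740
ΔΔCt = 13.740 − 8.800 = 4.940
Fold change = 2^(−4.940) = 0.033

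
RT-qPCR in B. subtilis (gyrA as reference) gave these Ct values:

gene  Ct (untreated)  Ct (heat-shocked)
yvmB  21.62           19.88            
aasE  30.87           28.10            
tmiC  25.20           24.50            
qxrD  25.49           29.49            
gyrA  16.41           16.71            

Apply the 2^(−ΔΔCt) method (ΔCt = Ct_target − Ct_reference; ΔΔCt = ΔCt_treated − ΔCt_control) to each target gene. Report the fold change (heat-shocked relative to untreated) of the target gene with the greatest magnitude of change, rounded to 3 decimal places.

0.077

yvmB: ΔΔCt = (19.88−16.71) − (21.62−16.41) = 3.17 − 5.21 = -2.04; fold change = 2^2.04 = 4.112
aasE: ΔΔCt = (28.10−16.71) − (30.87−16.41) = 11.39 − 14.46 = -3.07; fold change = 2^3.07 = 8.398
tmiC: ΔΔCt = (24.50−16.71) − (25.20−16.41) = 7.79 − 8.79 = -1.00; fold change = 2^1.00 = 2.000
qxrD: ΔΔCt = (29.49−16.71) − (25.49−16.41) = 12.78 − 9.08 = 3.70; fold change = 2^-3.70 = 0.077
qxrD has the largest |ΔΔCt| = 3.70.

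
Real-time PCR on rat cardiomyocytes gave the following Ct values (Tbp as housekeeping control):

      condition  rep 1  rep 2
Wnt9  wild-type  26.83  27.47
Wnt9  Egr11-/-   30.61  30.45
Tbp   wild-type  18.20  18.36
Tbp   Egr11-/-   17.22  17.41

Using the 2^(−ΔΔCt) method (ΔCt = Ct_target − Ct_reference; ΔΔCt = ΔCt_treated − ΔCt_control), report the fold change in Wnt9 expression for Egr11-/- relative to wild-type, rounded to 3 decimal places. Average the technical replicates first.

0.049

Mean Ct: Wnt9 wild-type 27.150; Wnt9 Egr11-/- 30.530; Tbp wild-type 18.280; Tbp Egr11-/- 17.315
ΔCt(wild-type) = 27.150 − 18.280 = 8.870
ΔCt(Egr11-/-) = 30.530 − 17.315 = 13.215
ΔΔCt = 13.215 − 8.870 = 4.345
Fold change = 2^(−4.345) = 0.0492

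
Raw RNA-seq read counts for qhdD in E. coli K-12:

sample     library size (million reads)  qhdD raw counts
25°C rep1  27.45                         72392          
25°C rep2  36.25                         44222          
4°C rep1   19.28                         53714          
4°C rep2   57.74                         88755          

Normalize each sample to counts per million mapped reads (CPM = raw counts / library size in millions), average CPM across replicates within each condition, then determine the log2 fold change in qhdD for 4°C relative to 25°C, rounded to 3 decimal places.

0.165

CPM(25°C rep1) = 72392 / 27.45 = 2637.2313
CPM(25°C rep2) = 44222 / 36.25 = 1219.9172
CPM(4°C rep1) = 53714 / 19.28 = 2785.9959
CPM(4°C rep2) = 88755 / 57.74 = 1537.1493
mean CPM(25°C) = 1928.5743; mean CPM(4°C) = 2161.5726
Fold change = 2161.5726 / 1928.5743 = 1.12081
log2(1.12081) = 0.1645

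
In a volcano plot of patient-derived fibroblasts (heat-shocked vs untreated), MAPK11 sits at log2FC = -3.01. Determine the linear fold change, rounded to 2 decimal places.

Fold change = 2^(-3.01) = 0.124

0.12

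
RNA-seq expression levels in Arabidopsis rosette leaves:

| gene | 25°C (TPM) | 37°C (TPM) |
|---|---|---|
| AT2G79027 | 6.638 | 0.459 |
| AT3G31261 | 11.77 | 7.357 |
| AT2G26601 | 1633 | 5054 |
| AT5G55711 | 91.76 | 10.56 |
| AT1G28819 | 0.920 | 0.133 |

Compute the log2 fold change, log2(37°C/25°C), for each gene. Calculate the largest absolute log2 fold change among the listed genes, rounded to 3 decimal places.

3.854

log2(0.459/6.638) = -3.854  (AT2G79027)
log2(7.357/11.77) = -0.678  (AT3G31261)
log2(5054/1633) = 1.630  (AT2G26601)
log2(10.56/91.76) = -3.119  (AT5G55711)
log2(0.133/0.920) = -2.790  (AT1G28819)
The largest magnitude belongs to AT2G79027.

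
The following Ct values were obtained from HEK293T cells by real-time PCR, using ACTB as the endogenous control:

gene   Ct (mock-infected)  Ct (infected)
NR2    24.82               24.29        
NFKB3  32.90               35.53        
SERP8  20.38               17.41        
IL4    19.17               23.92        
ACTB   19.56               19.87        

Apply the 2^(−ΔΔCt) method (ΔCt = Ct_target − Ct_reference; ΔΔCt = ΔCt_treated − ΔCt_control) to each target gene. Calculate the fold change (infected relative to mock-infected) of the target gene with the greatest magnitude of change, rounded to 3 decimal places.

NR2: ΔΔCt = (24.29−19.87) − (24.82−19.56) = 4.42 − 5.26 = -0.84; fold change = 2^0.84 = 1.790
NFKB3: ΔΔCt = (35.53−19.87) − (32.90−19.56) = 15.66 − 13.34 = 2.32; fold change = 2^-2.32 = 0.200
SERP8: ΔΔCt = (17.41−19.87) − (20.38−19.56) = -2.46 − 0.82 = -3.28; fold change = 2^3.28 = 9.714
IL4: ΔΔCt = (23.92−19.87) − (19.17−19.56) = 4.05 − (-0.39) = 4.44; fold change = 2^-4.44 = 0.046
IL4 has the largest |ΔΔCt| = 4.44.

0.046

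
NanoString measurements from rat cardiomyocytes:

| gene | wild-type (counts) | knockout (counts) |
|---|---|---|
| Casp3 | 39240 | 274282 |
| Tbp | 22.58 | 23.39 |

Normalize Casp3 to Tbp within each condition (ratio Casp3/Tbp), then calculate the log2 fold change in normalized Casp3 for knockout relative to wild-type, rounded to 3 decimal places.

2.754

Casp3/Tbp (wild-type) = 39240 / 22.58 = 1737.8
Casp3/Tbp (knockout) = 274282 / 23.39 = 11726
Fold change = 11726 / 1737.8 = 6.7478
log2(6.7478) = 2.7544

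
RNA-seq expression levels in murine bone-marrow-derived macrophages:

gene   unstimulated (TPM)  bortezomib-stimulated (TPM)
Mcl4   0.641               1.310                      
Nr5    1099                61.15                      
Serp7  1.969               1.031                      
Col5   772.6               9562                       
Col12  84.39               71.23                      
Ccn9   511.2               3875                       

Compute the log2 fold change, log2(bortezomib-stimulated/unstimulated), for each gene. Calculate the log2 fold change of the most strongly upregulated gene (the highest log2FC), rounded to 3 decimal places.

3.630

log2(1.310/0.641) = 1.031  (Mcl4)
log2(61.15/1099) = -4.168  (Nr5)
log2(1.031/1.969) = -0.933  (Serp7)
log2(9562/772.6) = 3.630  (Col5)
log2(71.23/84.39) = -0.245  (Col12)
log2(3875/511.2) = 2.922  (Ccn9)
Col5 is most strongly upregulated.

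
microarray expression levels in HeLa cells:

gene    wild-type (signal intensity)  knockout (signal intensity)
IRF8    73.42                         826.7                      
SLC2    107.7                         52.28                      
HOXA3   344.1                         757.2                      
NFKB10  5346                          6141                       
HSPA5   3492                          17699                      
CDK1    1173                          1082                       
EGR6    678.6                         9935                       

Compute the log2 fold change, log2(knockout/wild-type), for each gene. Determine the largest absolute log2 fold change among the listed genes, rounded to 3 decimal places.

log2(826.7/73.42) = 3.493  (IRF8)
log2(52.28/107.7) = -1.043  (SLC2)
log2(757.2/344.1) = 1.138  (HOXA3)
log2(6141/5346) = 0.200  (NFKB10)
log2(17699/3492) = 2.342  (HSPA5)
log2(1082/1173) = -0.117  (CDK1)
log2(9935/678.6) = 3.872  (EGR6)
The largest magnitude belongs to EGR6.

3.872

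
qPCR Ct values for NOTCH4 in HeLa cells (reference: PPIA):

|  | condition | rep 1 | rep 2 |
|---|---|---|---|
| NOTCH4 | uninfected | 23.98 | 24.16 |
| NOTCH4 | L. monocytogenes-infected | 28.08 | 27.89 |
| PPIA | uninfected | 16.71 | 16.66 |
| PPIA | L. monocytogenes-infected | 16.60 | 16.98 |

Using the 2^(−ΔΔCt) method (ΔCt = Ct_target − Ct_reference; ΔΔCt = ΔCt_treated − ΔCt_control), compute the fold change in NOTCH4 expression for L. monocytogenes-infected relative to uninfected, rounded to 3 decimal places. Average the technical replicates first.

Mean Ct: NOTCH4 uninfected 24.070; NOTCH4 L. monocytogenes-infected 27.985; PPIA uninfected 16.685; PPIA L. monocytogenes-infected 16.790
ΔCt(uninfected) = 24.070 − 16.685 = 7.385
ΔCt(L. monocytogenes-infected) = 27.985 − 16.790 = 11.195
ΔΔCt = 11.195 − 7.385 = 3.810
Fold change = 2^(−3.810) = 0.0713

0.071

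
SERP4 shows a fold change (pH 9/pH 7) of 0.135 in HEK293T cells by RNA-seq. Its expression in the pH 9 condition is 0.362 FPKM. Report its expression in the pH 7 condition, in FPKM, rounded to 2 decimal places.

2.68

pH 7 expression = 0.362 / 0.135 = 2.68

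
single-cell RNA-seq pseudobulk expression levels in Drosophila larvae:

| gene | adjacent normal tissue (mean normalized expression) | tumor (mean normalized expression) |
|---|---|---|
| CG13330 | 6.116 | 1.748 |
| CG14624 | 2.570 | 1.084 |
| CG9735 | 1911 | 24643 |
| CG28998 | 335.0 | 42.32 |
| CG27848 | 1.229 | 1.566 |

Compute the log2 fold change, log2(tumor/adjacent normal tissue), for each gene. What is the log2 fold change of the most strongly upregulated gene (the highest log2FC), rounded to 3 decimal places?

log2(1.748/6.116) = -1.807  (CG13330)
log2(1.084/2.570) = -1.245  (CG14624)
log2(24643/1911) = 3.689  (CG9735)
log2(42.32/335.0) = -2.985  (CG28998)
log2(1.566/1.229) = 0.350  (CG27848)
CG9735 is most strongly upregulated.

3.689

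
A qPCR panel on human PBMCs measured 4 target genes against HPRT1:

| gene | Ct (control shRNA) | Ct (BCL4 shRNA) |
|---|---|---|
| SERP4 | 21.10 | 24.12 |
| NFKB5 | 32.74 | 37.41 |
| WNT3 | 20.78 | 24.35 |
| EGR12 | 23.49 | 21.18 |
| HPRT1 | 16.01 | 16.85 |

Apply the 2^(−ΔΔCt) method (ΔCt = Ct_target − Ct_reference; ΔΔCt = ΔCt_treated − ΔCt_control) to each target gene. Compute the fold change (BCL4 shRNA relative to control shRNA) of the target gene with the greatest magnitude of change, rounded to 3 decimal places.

0.070

SERP4: ΔΔCt = (24.12−16.85) − (21.10−16.01) = 7.27 − 5.09 = 2.18; fold change = 2^-2.18 = 0.221
NFKB5: ΔΔCt = (37.41−16.85) − (32.74−16.01) = 20.56 − 16.73 = 3.83; fold change = 2^-3.83 = 0.070
WNT3: ΔΔCt = (24.35−16.85) − (20.78−16.01) = 7.50 − 4.77 = 2.73; fold change = 2^-2.73 = 0.151
EGR12: ΔΔCt = (21.18−16.85) − (23.49−16.01) = 4.33 − 7.48 = -3.15; fold change = 2^3.15 = 8.877
NFKB5 has the largest |ΔΔCt| = 3.83.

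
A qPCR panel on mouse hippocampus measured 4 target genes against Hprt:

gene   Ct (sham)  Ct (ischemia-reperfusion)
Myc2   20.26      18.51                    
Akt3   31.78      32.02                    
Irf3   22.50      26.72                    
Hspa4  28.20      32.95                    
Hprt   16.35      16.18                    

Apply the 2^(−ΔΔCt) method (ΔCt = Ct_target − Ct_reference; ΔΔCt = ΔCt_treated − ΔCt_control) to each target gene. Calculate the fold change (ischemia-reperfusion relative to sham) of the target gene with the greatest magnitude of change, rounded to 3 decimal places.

0.033

Myc2: ΔΔCt = (18.51−16.18) − (20.26−16.35) = 2.33 − 3.91 = -1.58; fold change = 2^1.58 = 2.990
Akt3: ΔΔCt = (32.02−16.18) − (31.78−16.35) = 15.84 − 15.43 = 0.41; fold change = 2^-0.41 = 0.753
Irf3: ΔΔCt = (26.72−16.18) − (22.50−16.35) = 10.54 − 6.15 = 4.39; fold change = 2^-4.39 = 0.048
Hspa4: ΔΔCt = (32.95−16.18) − (28.20−16.35) = 16.77 − 11.85 = 4.92; fold change = 2^-4.92 = 0.033
Hspa4 has the largest |ΔΔCt| = 4.92.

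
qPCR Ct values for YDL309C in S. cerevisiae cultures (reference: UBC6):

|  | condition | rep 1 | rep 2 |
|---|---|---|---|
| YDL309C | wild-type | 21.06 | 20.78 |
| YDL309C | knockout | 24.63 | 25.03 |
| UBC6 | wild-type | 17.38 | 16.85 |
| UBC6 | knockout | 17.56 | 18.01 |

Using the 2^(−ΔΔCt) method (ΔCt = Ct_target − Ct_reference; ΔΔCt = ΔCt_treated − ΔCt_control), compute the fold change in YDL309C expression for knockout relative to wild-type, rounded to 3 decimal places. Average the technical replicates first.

0.106

Mean Ct: YDL309C wild-type 20.920; YDL309C knockout 24.830; UBC6 wild-type 17.115; UBC6 knockout 17.785
ΔCt(wild-type) = 20.920 − 17.115 = 3.805
ΔCt(knockout) = 24.830 − 17.785 = 7.045
ΔΔCt = 7.045 − 3.805 = 3.240
Fold change = 2^(−3.240) = 0.1058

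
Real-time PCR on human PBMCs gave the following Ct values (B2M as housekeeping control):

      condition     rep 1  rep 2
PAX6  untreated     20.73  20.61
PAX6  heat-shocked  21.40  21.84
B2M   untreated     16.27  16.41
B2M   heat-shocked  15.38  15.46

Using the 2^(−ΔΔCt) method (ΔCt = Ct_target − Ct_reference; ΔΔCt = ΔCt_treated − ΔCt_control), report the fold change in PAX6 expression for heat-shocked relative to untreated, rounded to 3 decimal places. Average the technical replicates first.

Mean Ct: PAX6 untreated 20.670; PAX6 heat-shocked 21.620; B2M untreated 16.340; B2M heat-shocked 15.420
ΔCt(untreated) = 20.670 − 16.340 = 4.330
ΔCt(heat-shocked) = 21.620 − 15.420 = 6.200
ΔΔCt = 6.200 − 4.330 = 1.870
Fold change = 2^(−1.870) = 0.2736

0.274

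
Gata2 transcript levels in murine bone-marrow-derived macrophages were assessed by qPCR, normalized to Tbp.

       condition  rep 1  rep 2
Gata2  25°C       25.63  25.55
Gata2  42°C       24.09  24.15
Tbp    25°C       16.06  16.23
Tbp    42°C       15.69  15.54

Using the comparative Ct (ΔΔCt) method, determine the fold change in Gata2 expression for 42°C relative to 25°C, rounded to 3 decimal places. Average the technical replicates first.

Mean Ct: Gata2 25°C 25.590; Gata2 42°C 24.120; Tbp 25°C 16.145; Tbp 42°C 15.615
ΔCt(25°C) = 25.590 − 16.145 = 9.445
ΔCt(42°C) = 24.120 − 15.615 = 8.505
ΔΔCt = 8.505 − 9.445 = -0.940
Fold change = 2^(−(-0.940)) = 2^0.940 = 1.9185

1.919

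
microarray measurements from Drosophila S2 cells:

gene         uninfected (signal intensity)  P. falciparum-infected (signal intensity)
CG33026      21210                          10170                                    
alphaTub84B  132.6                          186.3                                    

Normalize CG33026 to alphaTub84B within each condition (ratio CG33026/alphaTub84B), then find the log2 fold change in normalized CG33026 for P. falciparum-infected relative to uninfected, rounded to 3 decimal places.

-1.551

CG33026/alphaTub84B (uninfected) = 21210 / 132.6 = 159.95
CG33026/alphaTub84B (P. falciparum-infected) = 10170 / 186.3 = 54.589
Fold change = 54.589 / 159.95 = 0.3413
log2(0.3413) = -1.5510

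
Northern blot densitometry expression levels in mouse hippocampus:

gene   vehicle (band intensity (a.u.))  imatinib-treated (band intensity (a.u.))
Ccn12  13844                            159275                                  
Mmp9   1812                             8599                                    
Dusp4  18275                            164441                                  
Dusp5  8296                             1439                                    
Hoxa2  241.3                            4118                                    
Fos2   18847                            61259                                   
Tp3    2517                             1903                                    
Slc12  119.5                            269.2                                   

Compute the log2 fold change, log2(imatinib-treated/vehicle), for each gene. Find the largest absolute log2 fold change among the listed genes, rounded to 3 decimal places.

4.093

log2(159275/13844) = 3.524  (Ccn12)
log2(8599/1812) = 2.247  (Mmp9)
log2(164441/18275) = 3.170  (Dusp4)
log2(1439/8296) = -2.527  (Dusp5)
log2(4118/241.3) = 4.093  (Hoxa2)
log2(61259/18847) = 1.701  (Fos2)
log2(1903/2517) = -0.403  (Tp3)
log2(269.2/119.5) = 1.172  (Slc12)
The largest magnitude belongs to Hoxa2.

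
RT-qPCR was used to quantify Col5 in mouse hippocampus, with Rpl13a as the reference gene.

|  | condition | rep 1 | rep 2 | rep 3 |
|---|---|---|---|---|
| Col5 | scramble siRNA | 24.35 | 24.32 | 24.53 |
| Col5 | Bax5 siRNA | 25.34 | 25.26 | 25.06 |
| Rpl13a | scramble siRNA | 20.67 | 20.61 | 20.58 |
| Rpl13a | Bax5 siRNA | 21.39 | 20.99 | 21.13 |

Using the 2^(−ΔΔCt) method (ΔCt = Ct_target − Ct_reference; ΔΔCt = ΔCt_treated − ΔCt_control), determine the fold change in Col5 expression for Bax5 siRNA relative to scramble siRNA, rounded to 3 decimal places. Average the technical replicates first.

0.829

Mean Ct: Col5 scramble siRNA 24.400; Col5 Bax5 siRNA 25.220; Rpl13a scramble siRNA 20.620; Rpl13a Bax5 siRNA 21.170
ΔCt(scramble siRNA) = 24.400 − 20.620 = 3.780
ΔCt(Bax5 siRNA) = 25.220 − 21.170 = 4.050
ΔΔCt = 4.050 − 3.780 = 0.270
Fold change = 2^(−0.270) = 0.8293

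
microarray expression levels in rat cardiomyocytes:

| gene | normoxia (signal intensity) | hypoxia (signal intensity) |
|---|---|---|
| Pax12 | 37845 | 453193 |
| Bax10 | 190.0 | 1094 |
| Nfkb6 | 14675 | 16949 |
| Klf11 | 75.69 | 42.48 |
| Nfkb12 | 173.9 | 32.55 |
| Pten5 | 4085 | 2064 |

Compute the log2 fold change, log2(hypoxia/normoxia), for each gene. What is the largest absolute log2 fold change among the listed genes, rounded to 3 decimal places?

3.582

log2(453193/37845) = 3.582  (Pax12)
log2(1094/190.0) = 2.526  (Bax10)
log2(16949/14675) = 0.208  (Nfkb6)
log2(42.48/75.69) = -0.833  (Klf11)
log2(32.55/173.9) = -2.418  (Nfkb12)
log2(2064/4085) = -0.985  (Pten5)
The largest magnitude belongs to Pax12.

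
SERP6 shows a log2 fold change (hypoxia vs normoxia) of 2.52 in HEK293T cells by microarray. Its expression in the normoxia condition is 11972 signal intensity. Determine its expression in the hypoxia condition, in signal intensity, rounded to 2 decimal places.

Fold change = 2^(2.52) = 5.7358
hypoxia expression = 11972 × 5.7358 = 68669.25

68669.25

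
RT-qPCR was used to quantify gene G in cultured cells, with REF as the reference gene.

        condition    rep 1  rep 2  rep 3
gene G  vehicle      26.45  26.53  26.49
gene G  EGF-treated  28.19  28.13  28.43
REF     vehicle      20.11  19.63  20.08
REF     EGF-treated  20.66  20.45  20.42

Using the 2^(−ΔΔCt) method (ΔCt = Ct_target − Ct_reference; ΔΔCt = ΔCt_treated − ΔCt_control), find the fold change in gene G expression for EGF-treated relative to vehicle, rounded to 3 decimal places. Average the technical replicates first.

Mean Ct: gene G vehicle 26.490; gene G EGF-treated 28.250; REF vehicle 19.940; REF EGF-treated 20.510
ΔCt(vehicle) = 26.490 − 19.940 = 6.550
ΔCt(EGF-treated) = 28.250 − 20.510 = 7.740
ΔΔCt = 7.740 − 6.550 = 1.190
Fold change = 2^(−1.190) = 0.4383

0.438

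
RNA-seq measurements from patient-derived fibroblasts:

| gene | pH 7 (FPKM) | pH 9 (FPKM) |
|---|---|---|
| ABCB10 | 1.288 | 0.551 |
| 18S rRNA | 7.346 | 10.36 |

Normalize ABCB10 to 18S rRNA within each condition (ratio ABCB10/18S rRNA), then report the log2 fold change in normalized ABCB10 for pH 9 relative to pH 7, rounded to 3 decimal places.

-1.721

ABCB10/18S rRNA (pH 7) = 1.288 / 7.346 = 0.17533
ABCB10/18S rRNA (pH 9) = 0.551 / 10.36 = 0.053185
Fold change = 0.053185 / 0.17533 = 0.3033
log2(0.3033) = -1.7210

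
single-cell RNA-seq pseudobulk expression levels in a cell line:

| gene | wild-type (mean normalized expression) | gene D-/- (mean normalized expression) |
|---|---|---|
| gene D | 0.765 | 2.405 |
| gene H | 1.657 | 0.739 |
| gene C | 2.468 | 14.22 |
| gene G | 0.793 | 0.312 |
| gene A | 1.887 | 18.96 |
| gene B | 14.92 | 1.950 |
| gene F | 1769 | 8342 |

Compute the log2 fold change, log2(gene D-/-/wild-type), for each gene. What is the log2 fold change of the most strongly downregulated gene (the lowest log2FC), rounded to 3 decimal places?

-2.936

log2(2.405/0.765) = 1.653  (gene D)
log2(0.739/1.657) = -1.165  (gene H)
log2(14.22/2.468) = 2.527  (gene C)
log2(0.312/0.793) = -1.346  (gene G)
log2(18.96/1.887) = 3.329  (gene A)
log2(1.950/14.92) = -2.936  (gene B)
log2(8342/1769) = 2.237  (gene F)
gene B is most strongly downregulated.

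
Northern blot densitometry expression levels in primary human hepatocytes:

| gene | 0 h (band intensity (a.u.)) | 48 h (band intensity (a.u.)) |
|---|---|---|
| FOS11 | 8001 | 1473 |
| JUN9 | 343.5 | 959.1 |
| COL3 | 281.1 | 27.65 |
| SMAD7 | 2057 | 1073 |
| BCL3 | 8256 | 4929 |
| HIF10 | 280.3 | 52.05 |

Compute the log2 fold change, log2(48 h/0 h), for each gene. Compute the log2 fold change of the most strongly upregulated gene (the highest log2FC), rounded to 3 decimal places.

log2(1473/8001) = -2.441  (FOS11)
log2(959.1/343.5) = 1.481  (JUN9)
log2(27.65/281.1) = -3.346  (COL3)
log2(1073/2057) = -0.939  (SMAD7)
log2(4929/8256) = -0.744  (BCL3)
log2(52.05/280.3) = -2.429  (HIF10)
JUN9 is most strongly upregulated.

1.481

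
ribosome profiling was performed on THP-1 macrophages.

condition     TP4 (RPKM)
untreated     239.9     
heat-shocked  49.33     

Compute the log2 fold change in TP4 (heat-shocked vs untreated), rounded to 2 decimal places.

-2.28

Fold change = 49.33 / 239.9 = 0.2056
log2(0.2056) = -2.282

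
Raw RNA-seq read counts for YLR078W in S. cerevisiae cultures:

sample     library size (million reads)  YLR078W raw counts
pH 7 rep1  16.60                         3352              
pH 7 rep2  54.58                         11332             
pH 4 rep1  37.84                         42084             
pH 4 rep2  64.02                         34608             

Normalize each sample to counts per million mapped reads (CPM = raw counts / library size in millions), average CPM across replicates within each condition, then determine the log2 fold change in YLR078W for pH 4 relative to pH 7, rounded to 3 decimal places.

2.013

CPM(pH 7 rep1) = 3352 / 16.60 = 201.9277
CPM(pH 7 rep2) = 11332 / 54.58 = 207.6218
CPM(pH 4 rep1) = 42084 / 37.84 = 1112.1564
CPM(pH 4 rep2) = 34608 / 64.02 = 540.5811
mean CPM(pH 7) = 204.7748; mean CPM(pH 4) = 826.3688
Fold change = 826.3688 / 204.7748 = 4.03550
log2(4.03550) = 2.0127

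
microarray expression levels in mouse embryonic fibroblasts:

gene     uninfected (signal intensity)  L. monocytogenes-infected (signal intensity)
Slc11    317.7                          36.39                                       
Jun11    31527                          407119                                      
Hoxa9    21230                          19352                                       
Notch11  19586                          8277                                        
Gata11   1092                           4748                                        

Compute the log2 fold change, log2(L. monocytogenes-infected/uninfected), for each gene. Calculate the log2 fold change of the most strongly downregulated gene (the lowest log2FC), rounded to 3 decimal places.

log2(36.39/317.7) = -3.126  (Slc11)
log2(407119/31527) = 3.691  (Jun11)
log2(19352/21230) = -0.134  (Hoxa9)
log2(8277/19586) = -1.243  (Notch11)
log2(4748/1092) = 2.120  (Gata11)
Slc11 is most strongly downregulated.

-3.126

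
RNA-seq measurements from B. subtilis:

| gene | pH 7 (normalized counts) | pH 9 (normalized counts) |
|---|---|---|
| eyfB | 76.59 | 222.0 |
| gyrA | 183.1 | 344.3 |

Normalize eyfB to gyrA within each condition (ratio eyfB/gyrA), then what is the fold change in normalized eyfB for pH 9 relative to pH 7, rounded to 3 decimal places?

1.541

eyfB/gyrA (pH 7) = 76.59 / 183.1 = 0.4183
eyfB/gyrA (pH 9) = 222.0 / 344.3 = 0.64479
Fold change = 0.64479 / 0.4183 = 1.5415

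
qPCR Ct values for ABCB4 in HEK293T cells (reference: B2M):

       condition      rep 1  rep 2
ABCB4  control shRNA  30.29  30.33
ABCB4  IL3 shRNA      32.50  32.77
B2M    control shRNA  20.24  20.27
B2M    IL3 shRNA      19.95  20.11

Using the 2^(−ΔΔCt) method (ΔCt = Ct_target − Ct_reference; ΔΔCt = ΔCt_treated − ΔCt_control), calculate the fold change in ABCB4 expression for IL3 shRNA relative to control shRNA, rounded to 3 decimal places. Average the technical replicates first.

0.171

Mean Ct: ABCB4 control shRNA 30.310; ABCB4 IL3 shRNA 32.635; B2M control shRNA 20.255; B2M IL3 shRNA 20.030
ΔCt(control shRNA) = 30.310 − 20.255 = 10.055
ΔCt(IL3 shRNA) = 32.635 − 20.030 = 12.605
ΔΔCt = 12.605 − 10.055 = 2.550
Fold change = 2^(−2.550) = 0.1708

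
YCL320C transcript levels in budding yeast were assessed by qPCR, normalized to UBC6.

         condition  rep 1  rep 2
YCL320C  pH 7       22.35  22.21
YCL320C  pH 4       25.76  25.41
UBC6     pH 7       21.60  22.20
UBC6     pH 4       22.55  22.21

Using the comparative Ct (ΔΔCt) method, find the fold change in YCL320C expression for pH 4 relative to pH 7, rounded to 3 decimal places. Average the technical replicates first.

Mean Ct: YCL320C pH 7 22.280; YCL320C pH 4 25.585; UBC6 pH 7 21.900; UBC6 pH 4 22.380
ΔCt(pH 7) = 22.280 − 21.900 = 0.380
ΔCt(pH 4) = 25.585 − 22.380 = 3.205
ΔΔCt = 3.205 − 0.380 = 2.825
Fold change = 2^(−2.825) = 0.1411

0.141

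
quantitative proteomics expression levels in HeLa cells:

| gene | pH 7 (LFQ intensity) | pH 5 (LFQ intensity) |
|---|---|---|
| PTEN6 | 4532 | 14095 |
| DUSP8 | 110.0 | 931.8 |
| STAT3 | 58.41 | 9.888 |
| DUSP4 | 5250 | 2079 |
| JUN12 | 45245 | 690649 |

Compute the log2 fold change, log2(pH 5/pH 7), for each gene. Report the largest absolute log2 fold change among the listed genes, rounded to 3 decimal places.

log2(14095/4532) = 1.637  (PTEN6)
log2(931.8/110.0) = 3.083  (DUSP8)
log2(9.888/58.41) = -2.562  (STAT3)
log2(2079/5250) = -1.336  (DUSP4)
log2(690649/45245) = 3.932  (JUN12)
The largest magnitude belongs to JUN12.

3.932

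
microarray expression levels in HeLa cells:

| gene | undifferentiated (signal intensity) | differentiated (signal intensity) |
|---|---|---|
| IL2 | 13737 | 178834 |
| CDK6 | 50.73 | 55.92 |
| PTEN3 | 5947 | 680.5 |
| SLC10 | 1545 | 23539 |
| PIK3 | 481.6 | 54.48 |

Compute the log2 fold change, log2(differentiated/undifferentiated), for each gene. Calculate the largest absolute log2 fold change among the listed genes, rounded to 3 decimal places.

log2(178834/13737) = 3.702  (IL2)
log2(55.92/50.73) = 0.141  (CDK6)
log2(680.5/5947) = -3.127  (PTEN3)
log2(23539/1545) = 3.929  (SLC10)
log2(54.48/481.6) = -3.144  (PIK3)
The largest magnitude belongs to SLC10.

3.929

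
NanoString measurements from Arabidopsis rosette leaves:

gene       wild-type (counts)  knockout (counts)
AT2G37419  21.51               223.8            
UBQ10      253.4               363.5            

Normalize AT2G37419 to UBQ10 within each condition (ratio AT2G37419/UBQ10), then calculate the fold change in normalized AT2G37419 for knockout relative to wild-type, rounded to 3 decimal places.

AT2G37419/UBQ10 (wild-type) = 21.51 / 253.4 = 0.084886
AT2G37419/UBQ10 (knockout) = 223.8 / 363.5 = 0.61568
Fold change = 0.61568 / 0.084886 = 7.2531

7.253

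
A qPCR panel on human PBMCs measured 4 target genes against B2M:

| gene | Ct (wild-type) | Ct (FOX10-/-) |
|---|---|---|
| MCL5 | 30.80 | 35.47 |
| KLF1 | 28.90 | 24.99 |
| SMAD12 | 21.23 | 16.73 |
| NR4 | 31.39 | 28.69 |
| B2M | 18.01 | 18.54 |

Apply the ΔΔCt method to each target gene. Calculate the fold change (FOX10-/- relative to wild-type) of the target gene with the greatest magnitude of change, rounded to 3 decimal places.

MCL5: ΔΔCt = (35.47−18.54) − (30.80−18.01) = 16.93 − 12.79 = 4.14; fold change = 2^-4.14 = 0.057
KLF1: ΔΔCt = (24.99−18.54) − (28.90−18.01) = 6.45 − 10.89 = -4.44; fold change = 2^4.44 = 21.706
SMAD12: ΔΔCt = (16.73−18.54) − (21.23−18.01) = -1.81 − 3.22 = -5.03; fold change = 2^5.03 = 32.672
NR4: ΔΔCt = (28.69−18.54) − (31.39−18.01) = 10.15 − 13.38 = -3.23; fold change = 2^3.23 = 9.383
SMAD12 has the largest |ΔΔCt| = 5.03.

32.672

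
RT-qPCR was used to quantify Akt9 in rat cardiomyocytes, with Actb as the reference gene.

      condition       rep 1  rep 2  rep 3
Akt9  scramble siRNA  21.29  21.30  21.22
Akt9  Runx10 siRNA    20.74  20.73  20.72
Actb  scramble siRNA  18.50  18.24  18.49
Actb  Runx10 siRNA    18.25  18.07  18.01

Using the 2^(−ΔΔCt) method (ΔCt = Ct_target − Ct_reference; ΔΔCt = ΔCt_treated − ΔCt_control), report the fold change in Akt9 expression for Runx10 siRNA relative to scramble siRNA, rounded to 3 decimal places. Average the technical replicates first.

Mean Ct: Akt9 scramble siRNA 21.270; Akt9 Runx10 siRNA 20.730; Actb scramble siRNA 18.410; Actb Runx10 siRNA 18.110
ΔCt(scramble siRNA) = 21.270 − 18.410 = 2.860
ΔCt(Runx10 siRNA) = 20.730 − 18.110 = 2.620
ΔΔCt = 2.620 − 2.860 = -0.240
Fold change = 2^(−(-0.240)) = 2^0.240 = 1.1810

1.181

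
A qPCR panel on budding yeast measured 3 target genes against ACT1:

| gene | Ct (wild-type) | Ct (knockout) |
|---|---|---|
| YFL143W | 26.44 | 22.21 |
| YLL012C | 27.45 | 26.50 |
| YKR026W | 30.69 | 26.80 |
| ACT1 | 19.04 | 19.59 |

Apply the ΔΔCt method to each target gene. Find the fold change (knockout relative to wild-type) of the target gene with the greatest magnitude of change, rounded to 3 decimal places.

YFL143W: ΔΔCt = (22.21−19.59) − (26.44−19.04) = 2.62 − 7.40 = -4.78; fold change = 2^4.78 = 27.474
YLL012C: ΔΔCt = (26.50−19.59) − (27.45−19.04) = 6.91 − 8.41 = -1.50; fold change = 2^1.50 = 2.828
YKR026W: ΔΔCt = (26.80−19.59) − (30.69−19.04) = 7.21 − 11.65 = -4.44; fold change = 2^4.44 = 21.706
YFL143W has the largest |ΔΔCt| = 4.78.

27.474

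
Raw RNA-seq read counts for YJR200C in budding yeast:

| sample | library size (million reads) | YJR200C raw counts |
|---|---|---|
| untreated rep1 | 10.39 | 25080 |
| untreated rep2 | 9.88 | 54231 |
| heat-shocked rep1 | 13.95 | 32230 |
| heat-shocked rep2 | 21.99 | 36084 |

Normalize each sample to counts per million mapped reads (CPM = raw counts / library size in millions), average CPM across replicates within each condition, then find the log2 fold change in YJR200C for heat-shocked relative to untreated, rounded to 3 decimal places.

CPM(untreated rep1) = 25080 / 10.39 = 2413.8595
CPM(untreated rep2) = 54231 / 9.88 = 5488.9676
CPM(heat-shocked rep1) = 32230 / 13.95 = 2310.3943
CPM(heat-shocked rep2) = 36084 / 21.99 = 1640.9277
mean CPM(untreated) = 3951.4135; mean CPM(heat-shocked) = 1975.6610
Fold change = 1975.6610 / 3951.4135 = 0.49999
log2(0.49999) = -1.0000

-1.000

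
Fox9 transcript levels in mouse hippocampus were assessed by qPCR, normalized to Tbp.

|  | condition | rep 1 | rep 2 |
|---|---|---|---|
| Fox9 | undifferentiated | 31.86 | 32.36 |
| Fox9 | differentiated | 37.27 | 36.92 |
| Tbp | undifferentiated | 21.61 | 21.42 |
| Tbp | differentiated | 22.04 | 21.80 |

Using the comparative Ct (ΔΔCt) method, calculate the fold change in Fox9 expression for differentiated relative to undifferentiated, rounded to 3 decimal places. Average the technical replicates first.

0.042

Mean Ct: Fox9 undifferentiated 32.110; Fox9 differentiated 37.095; Tbp undifferentiated 21.515; Tbp differentiated 21.920
ΔCt(undifferentiated) = 32.110 − 21.515 = 10.595
ΔCt(differentiated) = 37.095 − 21.920 = 15.175
ΔΔCt = 15.175 − 10.595 = 4.580
Fold change = 2^(−4.580) = 0.0418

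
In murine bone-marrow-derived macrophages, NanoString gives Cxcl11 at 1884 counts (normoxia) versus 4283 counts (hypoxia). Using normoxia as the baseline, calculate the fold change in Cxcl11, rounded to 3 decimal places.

2.273

Fold change = 4283 / 1884 = 2.2734
Cxcl11 is upregulated.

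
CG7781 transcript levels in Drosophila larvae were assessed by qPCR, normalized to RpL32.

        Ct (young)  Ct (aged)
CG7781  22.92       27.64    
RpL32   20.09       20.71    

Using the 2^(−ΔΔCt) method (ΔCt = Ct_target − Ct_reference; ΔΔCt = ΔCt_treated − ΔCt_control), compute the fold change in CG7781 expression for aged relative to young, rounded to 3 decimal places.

0.058

ΔCt(young) = 22.920 − 20.090 = 2.830
ΔCt(aged) = 27.640 − 20.710 = 6.930
ΔΔCt = 6.930 − 2.830 = 4.100
Fold change = 2^(−4.100) = 0.0583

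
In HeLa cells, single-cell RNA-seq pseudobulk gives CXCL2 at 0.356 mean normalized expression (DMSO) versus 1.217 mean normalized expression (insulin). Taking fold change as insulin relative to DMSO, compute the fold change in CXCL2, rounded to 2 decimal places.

Fold change = 1.217 / 0.356 = 3.419
CXCL2 is upregulated.

3.42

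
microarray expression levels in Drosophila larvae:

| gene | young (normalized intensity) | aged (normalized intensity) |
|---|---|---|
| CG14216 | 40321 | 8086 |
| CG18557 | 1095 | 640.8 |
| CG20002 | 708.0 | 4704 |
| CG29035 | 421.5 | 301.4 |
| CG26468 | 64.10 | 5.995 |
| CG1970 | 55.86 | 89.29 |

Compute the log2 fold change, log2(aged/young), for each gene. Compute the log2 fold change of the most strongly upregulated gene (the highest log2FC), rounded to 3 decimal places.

2.732

log2(8086/40321) = -2.318  (CG14216)
log2(640.8/1095) = -0.773  (CG18557)
log2(4704/708.0) = 2.732  (CG20002)
log2(301.4/421.5) = -0.484  (CG29035)
log2(5.995/64.10) = -3.418  (CG26468)
log2(89.29/55.86) = 0.677  (CG1970)
CG20002 is most strongly upregulated.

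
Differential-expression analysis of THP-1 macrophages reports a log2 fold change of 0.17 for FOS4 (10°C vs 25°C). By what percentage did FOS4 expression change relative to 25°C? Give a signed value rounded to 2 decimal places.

12.51%

Fold change = 2^(0.17) = 1.1251
Percent change = (FC − 1) × 100% = (1.1251 − 1) × 100 = 12.51%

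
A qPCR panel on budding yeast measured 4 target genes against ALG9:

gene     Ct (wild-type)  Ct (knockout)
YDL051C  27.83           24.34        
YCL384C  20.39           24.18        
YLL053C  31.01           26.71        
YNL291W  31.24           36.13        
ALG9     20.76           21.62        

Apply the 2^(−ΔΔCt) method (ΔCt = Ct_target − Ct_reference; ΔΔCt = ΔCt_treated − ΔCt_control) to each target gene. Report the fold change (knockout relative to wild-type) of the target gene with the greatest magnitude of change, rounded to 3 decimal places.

YDL051C: ΔΔCt = (24.34−21.62) − (27.83−20.76) = 2.72 − 7.07 = -4.35; fold change = 2^4.35 = 20.393
YCL384C: ΔΔCt = (24.18−21.62) − (20.39−20.76) = 2.56 − (-0.37) = 2.93; fold change = 2^-2.93 = 0.131
YLL053C: ΔΔCt = (26.71−21.62) − (31.01−20.76) = 5.09 − 10.25 = -5.16; fold change = 2^5.16 = 35.753
YNL291W: ΔΔCt = (36.13−21.62) − (31.24−20.76) = 14.51 − 10.48 = 4.03; fold change = 2^-4.03 = 0.061
YLL053C has the largest |ΔΔCt| = 5.16.

35.753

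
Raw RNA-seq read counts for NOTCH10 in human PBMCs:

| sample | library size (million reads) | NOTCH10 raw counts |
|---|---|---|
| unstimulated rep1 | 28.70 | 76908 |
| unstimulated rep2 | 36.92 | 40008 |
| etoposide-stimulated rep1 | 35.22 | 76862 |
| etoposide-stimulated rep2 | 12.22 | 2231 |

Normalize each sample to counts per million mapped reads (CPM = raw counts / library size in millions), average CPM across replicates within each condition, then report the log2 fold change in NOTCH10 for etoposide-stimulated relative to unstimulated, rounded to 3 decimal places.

-0.670

CPM(unstimulated rep1) = 76908 / 28.70 = 2679.7213
CPM(unstimulated rep2) = 40008 / 36.92 = 1083.6403
CPM(etoposide-stimulated rep1) = 76862 / 35.22 = 2182.3396
CPM(etoposide-stimulated rep2) = 2231 / 12.22 = 182.5696
mean CPM(unstimulated) = 1881.6808; mean CPM(etoposide-stimulated) = 1182.4546
Fold change = 1182.4546 / 1881.6808 = 0.62840
log2(0.62840) = -0.6702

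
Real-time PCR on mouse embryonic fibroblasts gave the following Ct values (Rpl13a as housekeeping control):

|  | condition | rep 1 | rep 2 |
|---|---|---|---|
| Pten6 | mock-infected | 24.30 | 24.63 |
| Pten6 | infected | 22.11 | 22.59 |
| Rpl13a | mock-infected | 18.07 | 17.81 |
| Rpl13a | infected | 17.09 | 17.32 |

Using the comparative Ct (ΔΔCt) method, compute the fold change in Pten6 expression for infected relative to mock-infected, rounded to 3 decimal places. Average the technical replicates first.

Mean Ct: Pten6 mock-infected 24.465; Pten6 infected 22.350; Rpl13a mock-infected 17.940; Rpl13a infected 17.205
ΔCt(mock-infected) = 24.465 − 17.940 = 6.525
ΔCt(infected) = 22.350 − 17.205 = 5.145
ΔΔCt = 5.145 − 6.525 = -1.380
Fold change = 2^(−(-1.380)) = 2^1.380 = 2.6027

2.603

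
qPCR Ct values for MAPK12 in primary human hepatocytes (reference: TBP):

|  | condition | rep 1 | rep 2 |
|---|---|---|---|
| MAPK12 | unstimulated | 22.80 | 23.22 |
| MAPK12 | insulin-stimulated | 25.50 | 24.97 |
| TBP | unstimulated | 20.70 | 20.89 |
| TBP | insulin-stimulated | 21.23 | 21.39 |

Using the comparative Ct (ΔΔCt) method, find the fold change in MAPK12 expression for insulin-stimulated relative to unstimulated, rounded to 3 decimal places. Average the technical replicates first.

0.306

Mean Ct: MAPK12 unstimulated 23.010; MAPK12 insulin-stimulated 25.235; TBP unstimulated 20.795; TBP insulin-stimulated 21.310
ΔCt(unstimulated) = 23.010 − 20.795 = 2.215
ΔCt(insulin-stimulated) = 25.235 − 21.310 = 3.925
ΔΔCt = 3.925 − 2.215 = 1.710
Fold change = 2^(−1.710) = 0.3057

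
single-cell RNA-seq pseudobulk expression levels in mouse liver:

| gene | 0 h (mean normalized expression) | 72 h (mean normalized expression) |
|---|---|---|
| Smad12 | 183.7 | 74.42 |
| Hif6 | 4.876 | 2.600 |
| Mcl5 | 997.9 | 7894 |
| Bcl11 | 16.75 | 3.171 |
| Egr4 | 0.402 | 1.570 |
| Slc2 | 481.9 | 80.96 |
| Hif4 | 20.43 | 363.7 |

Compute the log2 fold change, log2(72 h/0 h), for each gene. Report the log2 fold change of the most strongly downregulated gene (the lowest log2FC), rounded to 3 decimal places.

log2(74.42/183.7) = -1.304  (Smad12)
log2(2.600/4.876) = -0.907  (Hif6)
log2(7894/997.9) = 2.984  (Mcl5)
log2(3.171/16.75) = -2.401  (Bcl11)
log2(1.570/0.402) = 1.965  (Egr4)
log2(80.96/481.9) = -2.573  (Slc2)
log2(363.7/20.43) = 4.154  (Hif4)
Slc2 is most strongly downregulated.

-2.573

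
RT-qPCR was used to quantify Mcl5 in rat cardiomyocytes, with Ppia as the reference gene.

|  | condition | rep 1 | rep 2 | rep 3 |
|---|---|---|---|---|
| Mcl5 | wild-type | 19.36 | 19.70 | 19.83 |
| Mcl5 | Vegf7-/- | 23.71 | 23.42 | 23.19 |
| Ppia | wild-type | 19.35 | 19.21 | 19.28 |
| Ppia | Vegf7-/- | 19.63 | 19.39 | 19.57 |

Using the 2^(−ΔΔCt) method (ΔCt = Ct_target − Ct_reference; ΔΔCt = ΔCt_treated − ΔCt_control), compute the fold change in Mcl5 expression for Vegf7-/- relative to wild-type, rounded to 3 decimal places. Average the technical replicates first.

Mean Ct: Mcl5 wild-type 19.630; Mcl5 Vegf7-/- 23.440; Ppia wild-type 19.280; Ppia Vegf7-/- 19.530
ΔCt(wild-type) = 19.630 − 19.280 = 0.350
ΔCt(Vegf7-/-) = 23.440 − 19.530 = 3.910
ΔΔCt = 3.910 − 0.350 = 3.560
Fold change = 2^(−3.560) = 0.0848

0.085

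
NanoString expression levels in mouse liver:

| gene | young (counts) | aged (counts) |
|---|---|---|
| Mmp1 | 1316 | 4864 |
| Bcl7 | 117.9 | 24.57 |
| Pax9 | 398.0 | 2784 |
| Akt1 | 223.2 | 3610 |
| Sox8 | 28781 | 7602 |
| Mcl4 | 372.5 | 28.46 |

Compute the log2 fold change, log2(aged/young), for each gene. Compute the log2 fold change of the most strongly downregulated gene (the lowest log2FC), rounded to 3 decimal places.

-3.710

log2(4864/1316) = 1.886  (Mmp1)
log2(24.57/117.9) = -2.263  (Bcl7)
log2(2784/398.0) = 2.806  (Pax9)
log2(3610/223.2) = 4.016  (Akt1)
log2(7602/28781) = -1.921  (Sox8)
log2(28.46/372.5) = -3.710  (Mcl4)
Mcl4 is most strongly downregulated.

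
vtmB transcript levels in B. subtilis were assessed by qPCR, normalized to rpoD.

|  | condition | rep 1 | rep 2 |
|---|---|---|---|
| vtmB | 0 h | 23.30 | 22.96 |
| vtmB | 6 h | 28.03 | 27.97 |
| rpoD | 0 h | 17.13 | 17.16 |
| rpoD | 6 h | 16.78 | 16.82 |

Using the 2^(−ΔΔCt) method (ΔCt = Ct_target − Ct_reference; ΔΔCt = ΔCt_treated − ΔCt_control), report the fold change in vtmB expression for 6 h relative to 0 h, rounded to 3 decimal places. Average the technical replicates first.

Mean Ct: vtmB 0 h 23.130; vtmB 6 h 28.000; rpoD 0 h 17.145; rpoD 6 h 16.800
ΔCt(0 h) = 23.130 − 17.145 = 5.985
ΔCt(6 h) = 28.000 − 16.800 = 11.200
ΔΔCt = 11.200 − 5.985 = 5.215
Fold change = 2^(−5.215) = 0.0269

0.027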